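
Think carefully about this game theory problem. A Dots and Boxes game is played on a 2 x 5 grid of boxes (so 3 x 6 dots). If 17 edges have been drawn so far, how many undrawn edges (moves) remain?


Grid: 2 x 5 boxes, i.e. 3 rows and 6 columns of dots.
Horizontal edges: (rows + 1) * cols = 3 * 5 = 15
Vertical edges: rows * (cols + 1) = 2 * 6 = 12
Total edges: 15 + 12 = 27
Edges drawn: 17
Remaining: 27 - 17 = 10

10


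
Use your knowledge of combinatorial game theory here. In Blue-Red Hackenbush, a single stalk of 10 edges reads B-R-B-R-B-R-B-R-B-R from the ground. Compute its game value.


Edges (from ground): B-R-B-R-B-R-B-R-B-R
By Berlekamp's sign-expansion rule, a Blue-Red Hackenbush stalk has the value of the surreal number whose sign sequence is the edge sequence with B -> + and R -> -.
Sign sequence: +-+-+-+-+-
Trace the sign expansion in the surreal number tree, starting from 0:
Edge 1: B (sign +) -> bounds (0, +inf), value = 1
Edge 2: R (sign -) -> bounds (0, 1), value = 1/2
Edge 3: B (sign +) -> bounds (1/2, 1), value = 3/4
Edge 4: R (sign -) -> bounds (1/2, 3/4), value = 5/8
Edge 5: B (sign +) -> bounds (5/8, 3/4), value = 11/16
Edge 6: R (sign -) -> bounds (5/8, 11/16), value = 21/32
Edge 7: B (sign +) -> bounds (21/32, 11/16), value = 43/64
Edge 8: R (sign -) -> bounds (21/32, 43/64), value = 85/128
Edge 9: B (sign +) -> bounds (85/128, 43/64), value = 171/256
Edge 10: R (sign -) -> bounds (85/128, 171/256), value = 341/512
Game value = 341/512

341/512


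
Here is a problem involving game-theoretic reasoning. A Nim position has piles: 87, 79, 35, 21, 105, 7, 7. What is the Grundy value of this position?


We need the XOR (exclusive or) of all pile sizes.
After XOR-ing pile 1 (size 87): 0 XOR 87 = 87
After XOR-ing pile 2 (size 79): 87 XOR 79 = 24
After XOR-ing pile 3 (size 35): 24 XOR 35 = 59
After XOR-ing pile 4 (size 21): 59 XOR 21 = 46
After XOR-ing pile 5 (size 105): 46 XOR 105 = 71
After XOR-ing pile 6 (size 7): 71 XOR 7 = 64
After XOR-ing pile 7 (size 7): 64 XOR 7 = 71
The Nim-value of this position is 71.

71


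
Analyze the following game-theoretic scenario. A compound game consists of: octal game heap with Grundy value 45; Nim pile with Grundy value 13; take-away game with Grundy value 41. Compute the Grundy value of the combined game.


By the Sprague-Grundy theorem, the Grundy value of a sum of games is the XOR of individual Grundy values.
octal game heap: Grundy value = 45. Running XOR: 0 XOR 45 = 45
Nim pile: Grundy value = 13. Running XOR: 45 XOR 13 = 32
take-away game: Grundy value = 41. Running XOR: 32 XOR 41 = 9
The combined Grundy value is 9.

9


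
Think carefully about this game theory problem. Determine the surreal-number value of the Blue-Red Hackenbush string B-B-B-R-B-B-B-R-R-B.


Edges (from ground): B-B-B-R-B-B-B-R-R-B
By Berlekamp's sign-expansion rule, a Blue-Red Hackenbush stalk has the value of the surreal number whose sign sequence is the edge sequence with B -> + and R -> -.
Sign sequence: +++-+++--+
Trace the sign expansion in the surreal number tree, starting from 0:
Edge 1: B (sign +) -> bounds (0, +inf), value = 1
Edge 2: B (sign +) -> bounds (1, +inf), value = 2
Edge 3: B (sign +) -> bounds (2, +inf), value = 3
Edge 4: R (sign -) -> bounds (2, 3), value = 5/2
Edge 5: B (sign +) -> bounds (5/2, 3), value = 11/4
Edge 6: B (sign +) -> bounds (11/4, 3), value = 23/8
Edge 7: B (sign +) -> bounds (23/8, 3), value = 47/16
Edge 8: R (sign -) -> bounds (23/8, 47/16), value = 93/32
Edge 9: R (sign -) -> bounds (23/8, 93/32), value = 185/64
Edge 10: B (sign +) -> bounds (185/64, 93/32), value = 371/128
Game value = 371/128

371/128


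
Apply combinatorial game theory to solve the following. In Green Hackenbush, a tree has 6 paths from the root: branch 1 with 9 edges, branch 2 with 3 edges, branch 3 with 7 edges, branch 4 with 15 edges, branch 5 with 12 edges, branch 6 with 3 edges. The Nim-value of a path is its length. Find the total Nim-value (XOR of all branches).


The tree has 6 branches from the ground vertex.
In Green Hackenbush, the Nim-value of a simple path of length k is k.
Branch 1: length 9, Nim-value = 9
Branch 2: length 3, Nim-value = 3
Branch 3: length 7, Nim-value = 7
Branch 4: length 15, Nim-value = 15
Branch 5: length 12, Nim-value = 12
Branch 6: length 3, Nim-value = 3
Total Nim-value = XOR of all branch values:
0 XOR 9 = 9
9 XOR 3 = 10
10 XOR 7 = 13
13 XOR 15 = 2
2 XOR 12 = 14
14 XOR 3 = 13
Nim-value of the tree = 13

13


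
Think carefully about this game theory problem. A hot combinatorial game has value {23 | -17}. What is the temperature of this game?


The game is {23 | -17}, a switch {a | b} with numbers a > b.
Cooling {a | b} by t gives {a - t | b + t}, which stops being hot when a - t = b + t, i.e. at t = (a - b)/2. So the temperature of a switch is (a - b)/2.
Temperature = (Left option - Right option) / 2
= (23 - (-17)) / 2
= 40 / 2
= 20

20


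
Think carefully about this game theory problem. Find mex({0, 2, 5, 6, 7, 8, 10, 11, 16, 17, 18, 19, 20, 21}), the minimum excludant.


Set = {0, 2, 5, 6, 7, 8, 10, 11, 16, 17, 18, 19, 20, 21}
0 is in the set.
1 is NOT in the set. This is the mex.
mex = 1

1


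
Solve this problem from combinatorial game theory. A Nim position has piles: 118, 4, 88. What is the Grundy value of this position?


We need the XOR (exclusive or) of all pile sizes.
After XOR-ing pile 1 (size 118): 0 XOR 118 = 118
After XOR-ing pile 2 (size 4): 118 XOR 4 = 114
After XOR-ing pile 3 (size 88): 114 XOR 88 = 42
The Nim-value of this position is 42.

42


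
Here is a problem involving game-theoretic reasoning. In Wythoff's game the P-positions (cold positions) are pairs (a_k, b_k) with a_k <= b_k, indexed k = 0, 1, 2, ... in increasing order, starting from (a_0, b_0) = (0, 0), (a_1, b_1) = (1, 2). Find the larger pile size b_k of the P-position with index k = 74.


By Wythoff's theorem, a_k = floor(k * phi) and b_k = floor(k * phi^2) = a_k + k, where phi = (1 + sqrt(5))/2 is the golden ratio.
phi = (1 + sqrt(5))/2 = 1.618034
phi^2 = phi + 1 = 2.618034
k = 74
k * phi^2 = 74 * 2.618034 = 193.734515
b_74 = floor(k * phi^2) = 193 (check: a_74 + k = 119 + 74 = 193)

193


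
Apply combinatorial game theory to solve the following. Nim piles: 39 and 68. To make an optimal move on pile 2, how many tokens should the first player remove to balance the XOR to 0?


Piles: 39 and 68
Current XOR: 39 XOR 68 = 99 (non-zero, so this is an N-position).
To make the XOR zero, we need to find a move that balances the piles.
For pile 2 (size 68): target = 68 XOR 99 = 39
We reduce pile 2 from 68 to 39.
Tokens removed: 68 - 39 = 29
Verification: 39 XOR 39 = 0

29


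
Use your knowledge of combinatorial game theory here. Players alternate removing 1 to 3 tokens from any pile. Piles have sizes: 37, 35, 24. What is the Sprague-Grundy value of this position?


Subtraction set: {1, 2, 3}
For this subtraction set, G(n) = n mod 4 (period = max + 1 = 4).
Pile 1 (size 37): G(37) = 37 mod 4 = 1
Pile 2 (size 35): G(35) = 35 mod 4 = 3
Pile 3 (size 24): G(24) = 24 mod 4 = 0
Total Grundy value = XOR of all: 1 XOR 3 XOR 0 = 2

2


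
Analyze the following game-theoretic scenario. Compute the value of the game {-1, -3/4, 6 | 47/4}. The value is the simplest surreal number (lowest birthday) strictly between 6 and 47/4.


Left options: {-1, -3/4, 6}, max = 6
Right options: {47/4}, min = 47/4
All options are numbers and max(Left) < min(Right), so by the simplicity theorem the value is the simplest (earliest-born) number strictly between 6 and 47/4.
Integers 7 through 11 all lie strictly between 6 and 47/4.
Among integers, the simplest (lowest birthday = smallest |n|; 0 is born on day 0, +-n on day n) is 7.
No non-integer in the interval can be simpler: if x is a non-integer in the interval, then floor(x) or ceil(x) also lies in the interval (the interval contains an integer), and both are proper prefixes of x's sign expansion, i.e. born earlier. So the game value is 7.
Game value = 7

7


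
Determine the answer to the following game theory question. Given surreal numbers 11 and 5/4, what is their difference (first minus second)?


x = 11, y = 5/4
Converting to common denominator: 4
x = 44/4, y = 5/4
x - y = 11 - 5/4 = 39/4

39/4


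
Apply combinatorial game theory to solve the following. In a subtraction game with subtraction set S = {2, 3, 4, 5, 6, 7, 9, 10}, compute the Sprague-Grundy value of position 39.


The subtraction set is S = {2, 3, 4, 5, 6, 7, 9, 10}.
G(k) = mex{ G(k - s) : s in S, s <= k }. We compute iteratively: G(0) = 0.
G(1) = mex({}) = 0
G(2) = mex({0}) = 1
G(3) = mex({0}) = 1
G(4) = mex({0, 1}) = 2
G(5) = mex({0, 1}) = 2
G(6) = mex({0, 1, 2}) = 3
G(7) = mex({0, 1, 2}) = 3
G(8) = mex({0, 1, 2, 3}) = 4
G(9) = mex({0, 1, 2, 3}) = 4
G(10) = mex({0, 1, 2, 3, 4}) = 5
G(11) = mex({0, 1, 2, 3, 4}) = 5
G(12) = mex({1, 2, 3, 4, 5}) = 0
G(13) = mex({1, 2, 3, 4, 5}) = 0
G(14) = mex({0, 2, 3, 4, 5}) = 1
G(15) = mex({0, 2, 3, 4, 5}) = 1
G(16) = mex({0, 1, 3, 4, 5}) = 2
G(17) = mex({0, 1, 3, 4, 5}) = 2
G(18) = mex({0, 1, 2, 4, 5}) = 3
G(19) = mex({0, 1, 2, 4, 5}) = 3
G(20) = mex({0, 1, 2, 3, 5}) = 4
G(21) = mex({0, 1, 2, 3, 5}) = 4
Observe that G(12)..G(21) = 0, 0, 1, 1, 2, 2, 3, 3, 4, 4 repeats G(0)..G(9) = 0, 0, 1, 1, 2, 2, 3, 3, 4, 4.
For k >= max(S) = 10, G(k) is determined by the previous 10 values G(k-10)..G(k-1); a window of 10 consecutive values has recurred shifted by 12, so by induction G(k + 12) = G(k) for all k >= 0: the sequence is periodic from the start with period 12.
One period: G(0..11) = 0, 0, 1, 1, 2, 2, 3, 3, 4, 4, 5, 5.
39 mod 12 = 3, so G(39) = G(3) = 1.

1


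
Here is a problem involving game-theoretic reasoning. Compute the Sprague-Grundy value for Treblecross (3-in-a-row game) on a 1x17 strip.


Treblecross: place X on empty cells; 3-in-a-row wins.
Playing within two cells of an existing X lets the opponent win at once, so sensible play treats the cells i-2..i+2 around each X as dead. The player left with no safe cell loses, so this is a normal-play take-away game on strips of safe cells.
Placing X at cell i (0-indexed) of a strip of k safe cells leaves independent strips of sizes max(0, i-2) and max(0, k-i-3). Hence G(k) = mex{ G(max(0,i-2)) XOR G(max(0,k-i-3)) : 0 <= i < k }, with G(0) = 0.
G(1): splits (0,0):0^0=0 -> mex({0}) = 1
G(2): splits (0,0):0^0=0 -> mex({0}) = 1
G(3): splits (0,0):0^0=0 -> mex({0}) = 1
G(4): splits (0,1):0^1=1 (0,0):0^0=0 -> mex({0, 1}) = 2
G(5): splits (0,2):0^1=1 (0,1):0^1=1 (0,0):0^0=0 -> mex({0, 1}) = 2
G(6) = mex({1}) = 0
G(7) = mex({0, 1, 2}) = 3
G(8) = mex({0, 1, 2}) = 3
G(9) = mex({0, 2}) = 1
G(10) = mex({0, 2, 3}) = 1
G(11) = mex({0, 3}) = 1
G(12) = mex({1, 3}) = 0
G(13) = mex({0, 1, 2, 3}) = 4
G(14) = mex({0, 1, 2}) = 3
G(15) = mex({0, 1, 2}) = 3
G(16) = mex({0, 1, 2, 4}) = 3
G(17) = mex({0, 1, 3, 4}) = 2
Therefore G(17) = 2.

2


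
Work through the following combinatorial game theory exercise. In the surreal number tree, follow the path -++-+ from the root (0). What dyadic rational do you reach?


Sign expansion: -++-+
Rule: track bounds (lo, hi), initially (-inf, +inf). On '+', the current value becomes lo and we move to the simplest number in (value, hi): value + 1 if hi = +inf, otherwise the midpoint (value + hi)/2. On '-', the current value becomes hi and we move to value - 1 if lo = -inf, otherwise the midpoint (lo + value)/2.
Start at 0.
Step 1: sign = -, move left. Bounds: (-inf, 0). Value = -1
Step 2: sign = +, move right. Bounds: (-1, 0). Value = -1/2
Step 3: sign = +, move right. Bounds: (-1/2, 0). Value = -1/4
Step 4: sign = -, move left. Bounds: (-1/2, -1/4). Value = -3/8
Step 5: sign = +, move right. Bounds: (-3/8, -1/4). Value = -5/16
The surreal number with sign expansion -++-+ is -5/16.

-5/16


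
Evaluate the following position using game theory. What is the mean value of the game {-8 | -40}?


Game = {-8 | -40}, a switch {a | b} with numbers a > b.
Its thermograph has left wall a - t and right wall b + t, which meet at t = (a - b)/2, where both equal (a + b)/2. So the mast (mean value) is at (a + b)/2.
Mean = (-8 + (-40))/2 = -48/2 = -24

-24


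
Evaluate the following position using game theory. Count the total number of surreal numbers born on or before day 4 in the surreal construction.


Day 0: {|} = 0 is born. Count = 1.
Day n: the number of surreal numbers born by day n is 2^(n+1) - 1.
By day 0: 2^1 - 1 = 1
By day 1: 2^2 - 1 = 3
By day 2: 2^3 - 1 = 7
By day 3: 2^4 - 1 = 15
By day 4: 2^5 - 1 = 31
By day 4: 31 surreal numbers.

31


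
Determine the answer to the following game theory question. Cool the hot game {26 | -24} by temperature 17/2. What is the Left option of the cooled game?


Original game: {26 | -24} (a switch {a | b} with a > b).
Cooling by t (for t below the temperature (a - b)/2 = 25) taxes each move by t: {a | b} cooled by t is {a - t | b + t}.
Cooling amount: t = 17/2
Cooled Left option: 26 - 17/2 = 35/2
Cooled Right option: -24 + 17/2 = -31/2
Cooled game: {35/2 | -31/2}
Left option = 35/2

35/2


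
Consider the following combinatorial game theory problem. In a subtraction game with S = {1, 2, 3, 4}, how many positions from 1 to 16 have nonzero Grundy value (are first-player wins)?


Subtraction set S = {1, 2, 3, 4}, so G(n) = n mod 5.
G(n) = 0 when n is a multiple of 5.
Multiples of 5 in [1, 16]: 3
N-positions (nonzero Grundy) = 16 - 3 = 13

13


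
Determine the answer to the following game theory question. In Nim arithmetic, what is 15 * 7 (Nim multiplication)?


Nim multiplication is bilinear over XOR: (u XOR v) * w = (u*w) XOR (v*w).
So we split each operand into its bit components and XOR the pairwise Nim products.
15 = 1 + 2 + 4 + 8 (as XOR of powers of 2).
7 = 1 + 2 + 4 (as XOR of powers of 2).
Using the standard Nim-product table on single bits:
  2*2 = 3,   2*4 = 8,   2*8 = 12,
  4*4 = 6,   4*8 = 11,  8*8 = 13,
and  1*x = x (identity), k*l = l*k (commutative).
Pairwise Nim products:
  1 * 1 = 1
  1 * 2 = 2
  1 * 4 = 4
  2 * 1 = 2
  2 * 2 = 3
  2 * 4 = 8
  4 * 1 = 4
  4 * 2 = 8
  4 * 4 = 6
  8 * 1 = 8
  8 * 2 = 12
  8 * 4 = 11
XOR them: 1 XOR 2 XOR 4 XOR 2 XOR 3 XOR 8 XOR 4 XOR 8 XOR 6 XOR 8 XOR 12 XOR 11 = 11.
Result: 15 * 7 = 11 (in Nim).

11


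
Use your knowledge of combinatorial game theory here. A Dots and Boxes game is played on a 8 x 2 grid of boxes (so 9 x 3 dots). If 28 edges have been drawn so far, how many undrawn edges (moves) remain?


Grid: 8 x 2 boxes, i.e. 9 rows and 3 columns of dots.
Horizontal edges: (rows + 1) * cols = 9 * 2 = 18
Vertical edges: rows * (cols + 1) = 8 * 3 = 24
Total edges: 18 + 24 = 42
Edges drawn: 28
Remaining: 42 - 28 = 14

14


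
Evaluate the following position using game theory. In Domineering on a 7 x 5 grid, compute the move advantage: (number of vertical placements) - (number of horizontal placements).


Board is 7 x 5 (rows x cols).
Left (vertical) placements: (rows-1) * cols = 6 * 5 = 30
Right (horizontal) placements: rows * (cols-1) = 7 * 4 = 28
Advantage = Left - Right = 30 - 28 = 2

2


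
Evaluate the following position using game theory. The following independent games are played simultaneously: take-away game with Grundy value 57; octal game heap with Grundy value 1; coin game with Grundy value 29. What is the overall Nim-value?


By the Sprague-Grundy theorem, the Grundy value of a sum of games is the XOR of individual Grundy values.
take-away game: Grundy value = 57. Running XOR: 0 XOR 57 = 57
octal game heap: Grundy value = 1. Running XOR: 57 XOR 1 = 56
coin game: Grundy value = 29. Running XOR: 56 XOR 29 = 37
The combined Grundy value is 37.

37


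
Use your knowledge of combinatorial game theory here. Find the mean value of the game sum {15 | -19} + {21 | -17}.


G1 = {15 | -19}, G2 = {21 | -17}
Each is a switch {a | b} with numbers a > b; its mean value is (a + b)/2, and mean value is additive over game sums: m(G1 + G2) = m(G1) + m(G2).
Mean of G1 = (15 + (-19))/2 = -4/2 = -2
Mean of G2 = (21 + (-17))/2 = 4/2 = 2
Mean of G1 + G2 = -2 + 2 = 0

0


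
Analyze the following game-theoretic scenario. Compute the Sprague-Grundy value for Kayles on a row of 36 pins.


Kayles: a move removes 1 or 2 adjacent pins from a contiguous row.
Removing pins from a row of k leaves two independent rows (a, b) with a + b = k - 1 (one pin) or a + b = k - 2 (two pins); an end removal gives a = 0.
By Sprague-Grundy, G(k) = mex{ G(a) XOR G(b) } over all these splits. G(0) = 0.
G(1): splits (0,0):0^0=0 -> mex({0}) = 1
G(2): splits (0,1):0^1=1 (0,0):0^0=0 -> mex({0, 1}) = 2
G(3): splits (0,2):0^2=2 (1,1):1^1=0 (0,1):0^1=1 -> mex({0, 1, 2}) = 3
G(4): splits (0,3):0^3=3 (1,2):1^2=3 (0,2):0^2=2 (1,1):1^1=0 -> mex({0, 2, 3}) = 1
G(5): splits (0,4):0^1=1 (1,3):1^3=2 (2,2):2^2=0 (0,3):0^3=3 (1,2):1^2=3 -> mex({0, 1, 2, 3}) = 4
G(6) = mex({0, 1, 2, 4}) = 3
G(7) = mex({0, 1, 3, 4, 5}) = 2
G(8) = mex({0, 2, 3, 5, 6}) = 1
G(9) = mex({0, 1, 2, 3, 6, 7}) = 4
G(10) = mex({0, 1, 3, 4, 5, 7}) = 2
G(11) = mex({0, 1, 2, 3, 4, 5}) = 6
G(12) = mex({0, 1, 2, 3, 5, 6, 7}) = 4
G(13) = mex({0, 2, 3, 4, 6, 7}) = 1
G(14) = mex({0, 1, 4, 5, 6, 7}) = 2
G(15) = mex({0, 1, 2, 3, 4, 5, 6}) = 7
G(16) = mex({0, 2, 3, 5, 6, 7}) = 1
G(17) = mex({0, 1, 2, 3, 5, 6, 7}) = 4
G(18) = mex({0, 1, 2, 4, 5, 6}) = 3
G(19) = mex({0, 1, 3, 4, 5, 7}) = 2
G(20) = mex({0, 2, 3, 4, 5, 6, 7}) = 1
G(21) = mex({0, 1, 2, 3, 5, 6, 7}) = 4
G(22) = mex({0, 1, 2, 3, 4, 5, 7}) = 6
G(23) = mex({0, 1, 2, 3, 4, 5, 6}) = 7
G(24) = mex({0, 1, 2, 3, 5, 6, 7}) = 4
G(25) = mex({0, 2, 3, 4, 6, 7}) = 1
G(26) = mex({0, 1, 3, 4, 5, 6, 7}) = 2
G(27) = mex({0, 1, 2, 3, 4, 5, 6, 7}) = 8
G(28) = mex({0, 1, 2, 3, 4, 6, 7, 8}) = 5
G(29) = mex({0, 1, 2, 3, 5, 6, 7, 8, 9}) = 4
G(30) = mex({0, 1, 2, 3, 4, 5, 6, 9, 10}) = 7
G(31) = mex({0, 1, 3, 4, 5, 7, 10, 11}) = 2
G(32) = mex({0, 2, 3, 4, 5, 6, 7, 9, 11}) = 1
G(33) = mex({0, 1, 2, 3, 4, 5, 6, 7, 9, 12}) = 8
G(34) = mex({0, 1, 2, 3, 4, 5, 7, 8, 11, 12}) = 6
G(35) = mex({0, 1, 2, 3, 4, 5, 6, 8, 9, 10, 11}) = 7
G(36) = mex({0, 1, 2, 3, 5, 6, 7, 9, 10}) = 4
Therefore G(36) = 4.

4


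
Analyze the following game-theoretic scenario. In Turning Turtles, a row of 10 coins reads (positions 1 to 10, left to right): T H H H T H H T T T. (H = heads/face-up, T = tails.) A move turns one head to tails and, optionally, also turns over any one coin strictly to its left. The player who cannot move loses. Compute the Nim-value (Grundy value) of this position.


Coins: T H H H T H H T T T
Key fact: a single head at position k behaves exactly like a Nim heap of size k (turning it to T and optionally flipping a coin at j < k corresponds to moving the heap from k to j, or to 0), and heads combine as a disjunctive sum (two heads at the same place would cancel, matching j XOR j = 0). So the Nim-value is the XOR of the 1-indexed positions of the heads.
Face-up positions (1-indexed): [2, 3, 4, 6, 7]
XOR 0 with 2: 0 XOR 2 = 2
XOR 2 with 3: 2 XOR 3 = 1
XOR 1 with 4: 1 XOR 4 = 5
XOR 5 with 6: 5 XOR 6 = 3
XOR 3 with 7: 3 XOR 7 = 4
Nim-value = 4

4


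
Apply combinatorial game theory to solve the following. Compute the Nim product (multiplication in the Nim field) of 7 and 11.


Nim multiplication is bilinear over XOR: (u XOR v) * w = (u*w) XOR (v*w).
So we split each operand into its bit components and XOR the pairwise Nim products.
7 = 1 + 2 + 4 (as XOR of powers of 2).
11 = 1 + 2 + 8 (as XOR of powers of 2).
Using the standard Nim-product table on single bits:
  2*2 = 3,   2*4 = 8,   2*8 = 12,
  4*4 = 6,   4*8 = 11,  8*8 = 13,
and  1*x = x (identity), k*l = l*k (commutative).
Pairwise Nim products:
  1 * 1 = 1
  1 * 2 = 2
  1 * 8 = 8
  2 * 1 = 2
  2 * 2 = 3
  2 * 8 = 12
  4 * 1 = 4
  4 * 2 = 8
  4 * 8 = 11
XOR them: 1 XOR 2 XOR 8 XOR 2 XOR 3 XOR 12 XOR 4 XOR 8 XOR 11 = 1.
Result: 7 * 11 = 1 (in Nim).

1


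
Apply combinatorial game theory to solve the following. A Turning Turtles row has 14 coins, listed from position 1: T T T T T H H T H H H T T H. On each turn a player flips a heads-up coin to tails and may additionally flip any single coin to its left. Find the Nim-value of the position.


Coins: T T T T T H H T H H H T T H
Key fact: a single head at position k behaves exactly like a Nim heap of size k (turning it to T and optionally flipping a coin at j < k corresponds to moving the heap from k to j, or to 0), and heads combine as a disjunctive sum (two heads at the same place would cancel, matching j XOR j = 0). So the Nim-value is the XOR of the 1-indexed positions of the heads.
Face-up positions (1-indexed): [6, 7, 9, 10, 11, 14]
XOR 0 with 6: 0 XOR 6 = 6
XOR 6 with 7: 6 XOR 7 = 1
XOR 1 with 9: 1 XOR 9 = 8
XOR 8 with 10: 8 XOR 10 = 2
XOR 2 with 11: 2 XOR 11 = 9
XOR 9 with 14: 9 XOR 14 = 7
Nim-value = 7

7


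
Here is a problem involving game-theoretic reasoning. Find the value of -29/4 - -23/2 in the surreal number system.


x = -29/4, y = -23/2
Converting to common denominator: 4
x = -29/4, y = -46/4
x - y = -29/4 - -23/2 = 17/4

17/4


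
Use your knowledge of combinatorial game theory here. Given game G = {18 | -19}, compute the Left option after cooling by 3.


Original game: {18 | -19} (a switch {a | b} with a > b).
Cooling by t (for t below the temperature (a - b)/2 = 37/2) taxes each move by t: {a | b} cooled by t is {a - t | b + t}.
Cooling amount: t = 3
Cooled Left option: 18 - 3 = 15
Cooled Right option: -19 + 3 = -16
Cooled game: {15 | -16}
Left option = 15

15


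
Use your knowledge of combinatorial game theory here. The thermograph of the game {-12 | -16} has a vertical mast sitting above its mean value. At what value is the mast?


Game = {-12 | -16}, a switch {a | b} with numbers a > b.
Its thermograph has left wall a - t and right wall b + t, which meet at t = (a - b)/2, where both equal (a + b)/2. So the mast (mean value) is at (a + b)/2.
Mean = (-12 + (-16))/2 = -28/2 = -14

-14


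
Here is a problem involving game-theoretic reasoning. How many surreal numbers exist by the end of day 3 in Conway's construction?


Day 0: {|} = 0 is born. Count = 1.
Day n: the number of surreal numbers born by day n is 2^(n+1) - 1.
By day 0: 2^1 - 1 = 1
By day 1: 2^2 - 1 = 3
By day 2: 2^3 - 1 = 7
By day 3: 2^4 - 1 = 15
By day 3: 15 surreal numbers.

15


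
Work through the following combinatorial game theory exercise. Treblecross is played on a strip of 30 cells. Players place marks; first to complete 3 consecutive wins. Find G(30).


Treblecross: place X on empty cells; 3-in-a-row wins.
Playing within two cells of an existing X lets the opponent win at once, so sensible play treats the cells i-2..i+2 around each X as dead. The player left with no safe cell loses, so this is a normal-play take-away game on strips of safe cells.
Placing X at cell i (0-indexed) of a strip of k safe cells leaves independent strips of sizes max(0, i-2) and max(0, k-i-3). Hence G(k) = mex{ G(max(0,i-2)) XOR G(max(0,k-i-3)) : 0 <= i < k }, with G(0) = 0.
G(1): splits (0,0):0^0=0 -> mex({0}) = 1
G(2): splits (0,0):0^0=0 -> mex({0}) = 1
G(3): splits (0,0):0^0=0 -> mex({0}) = 1
G(4): splits (0,1):0^1=1 (0,0):0^0=0 -> mex({0, 1}) = 2
G(5): splits (0,2):0^1=1 (0,1):0^1=1 (0,0):0^0=0 -> mex({0, 1}) = 2
G(6) = mex({1}) = 0
G(7) = mex({0, 1, 2}) = 3
G(8) = mex({0, 1, 2}) = 3
G(9) = mex({0, 2}) = 1
G(10) = mex({0, 2, 3}) = 1
G(11) = mex({0, 3}) = 1
G(12) = mex({1, 3}) = 0
G(13) = mex({0, 1, 2, 3}) = 4
G(14) = mex({0, 1, 2}) = 3
G(15) = mex({0, 1, 2}) = 3
G(16) = mex({0, 1, 2, 4}) = 3
G(17) = mex({0, 1, 3, 4}) = 2
G(18) = mex({0, 1, 3, 4}) = 2
G(19) = mex({0, 1, 3, 5}) = 2
G(20) = mex({0, 1, 2, 3, 5}) = 4
G(21) = mex({0, 1, 2, 3, 5}) = 4
G(22) = mex({1, 2, 6}) = 0
G(23) = mex({0, 1, 2, 3, 4, 6}) = 5
G(24) = mex({0, 1, 2, 3, 4}) = 5
G(25) = mex({0, 1, 3, 4, 7}) = 2
G(26) = mex({0, 1, 3, 4, 5, 7}) = 2
G(27) = mex({0, 1, 3, 5}) = 2
G(28) = mex({0, 1, 2, 5}) = 3
G(29) = mex({0, 1, 2, 4, 5, 6}) = 3
G(30) = mex({1, 2, 4, 6}) = 0
Therefore G(30) = 0.

0


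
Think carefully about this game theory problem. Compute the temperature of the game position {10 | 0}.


The game is {10 | 0}, a switch {a | b} with numbers a > b.
Cooling {a | b} by t gives {a - t | b + t}, which stops being hot when a - t = b + t, i.e. at t = (a - b)/2. So the temperature of a switch is (a - b)/2.
Temperature = (Left option - Right option) / 2
= (10 - (0)) / 2
= 10 / 2
= 5

5


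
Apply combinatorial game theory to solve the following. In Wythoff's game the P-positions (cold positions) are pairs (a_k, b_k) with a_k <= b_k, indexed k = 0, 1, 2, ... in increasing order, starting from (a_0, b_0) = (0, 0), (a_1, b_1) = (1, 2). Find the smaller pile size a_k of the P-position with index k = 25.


By Wythoff's theorem, a_k = floor(k * phi) and b_k = floor(k * phi^2) = a_k + k, where phi = (1 + sqrt(5))/2 is the golden ratio.
phi = (1 + sqrt(5))/2 = 1.618034
k = 25
k * phi = 25 * 1.618034 = 40.450850
a_25 = floor(k * phi) = 40

40


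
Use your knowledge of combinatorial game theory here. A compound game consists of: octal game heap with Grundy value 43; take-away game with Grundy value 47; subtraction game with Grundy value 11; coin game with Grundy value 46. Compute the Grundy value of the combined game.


By the Sprague-Grundy theorem, the Grundy value of a sum of games is the XOR of individual Grundy values.
octal game heap: Grundy value = 43. Running XOR: 0 XOR 43 = 43
take-away game: Grundy value = 47. Running XOR: 43 XOR 47 = 4
subtraction game: Grundy value = 11. Running XOR: 4 XOR 11 = 15
coin game: Grundy value = 46. Running XOR: 15 XOR 46 = 33
The combined Grundy value is 33.

33


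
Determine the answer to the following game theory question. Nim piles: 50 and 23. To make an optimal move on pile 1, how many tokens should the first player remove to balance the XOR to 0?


Piles: 50 and 23
Current XOR: 50 XOR 23 = 37 (non-zero, so this is an N-position).
To make the XOR zero, we need to find a move that balances the piles.
For pile 1 (size 50): target = 50 XOR 37 = 23
We reduce pile 1 from 50 to 23.
Tokens removed: 50 - 23 = 27
Verification: 23 XOR 23 = 0

27


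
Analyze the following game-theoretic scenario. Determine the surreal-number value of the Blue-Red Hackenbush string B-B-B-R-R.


Edges (from ground): B-B-B-R-R
By Berlekamp's sign-expansion rule, a Blue-Red Hackenbush stalk has the value of the surreal number whose sign sequence is the edge sequence with B -> + and R -> -.
Sign sequence: +++--
Trace the sign expansion in the surreal number tree, starting from 0:
Edge 1: B (sign +) -> bounds (0, +inf), value = 1
Edge 2: B (sign +) -> bounds (1, +inf), value = 2
Edge 3: B (sign +) -> bounds (2, +inf), value = 3
Edge 4: R (sign -) -> bounds (2, 3), value = 5/2
Edge 5: R (sign -) -> bounds (2, 5/2), value = 9/4
Game value = 9/4

9/4


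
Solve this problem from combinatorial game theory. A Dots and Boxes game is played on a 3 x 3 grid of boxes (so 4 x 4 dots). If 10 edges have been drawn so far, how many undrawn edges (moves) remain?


Grid: 3 x 3 boxes, i.e. 4 rows and 4 columns of dots.
Horizontal edges: (rows + 1) * cols = 4 * 3 = 12
Vertical edges: rows * (cols + 1) = 3 * 4 = 12
Total edges: 12 + 12 = 24
Edges drawn: 10
Remaining: 24 - 10 = 14

14


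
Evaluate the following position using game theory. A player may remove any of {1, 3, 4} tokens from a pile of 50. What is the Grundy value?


The subtraction set is S = {1, 3, 4}.
G(k) = mex{ G(k - s) : s in S, s <= k }. We compute iteratively: G(0) = 0.
G(1) = mex({0}) = 1
G(2) = mex({1}) = 0
G(3) = mex({0}) = 1
G(4) = mex({0, 1}) = 2
G(5) = mex({0, 1, 2}) = 3
G(6) = mex({0, 1, 3}) = 2
G(7) = mex({1, 2}) = 0
G(8) = mex({0, 2, 3}) = 1
G(9) = mex({1, 2, 3}) = 0
G(10) = mex({0, 2}) = 1
Observe that G(7)..G(10) = 0, 1, 0, 1 repeats G(0)..G(3) = 0, 1, 0, 1.
For k >= max(S) = 4, G(k) is determined by the previous 4 values G(k-4)..G(k-1); a window of 4 consecutive values has recurred shifted by 7, so by induction G(k + 7) = G(k) for all k >= 0: the sequence is periodic from the start with period 7.
One period: G(0..6) = 0, 1, 0, 1, 2, 3, 2.
50 mod 7 = 1, so G(50) = G(1) = 1.

1


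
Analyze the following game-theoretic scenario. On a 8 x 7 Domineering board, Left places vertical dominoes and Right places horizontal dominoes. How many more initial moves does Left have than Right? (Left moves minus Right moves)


Board is 8 x 7 (rows x cols).
Left (vertical) placements: (rows-1) * cols = 7 * 7 = 49
Right (horizontal) placements: rows * (cols-1) = 8 * 6 = 48
Advantage = Left - Right = 49 - 48 = 1

1


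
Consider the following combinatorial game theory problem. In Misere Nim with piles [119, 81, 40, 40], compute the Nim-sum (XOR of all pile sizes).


We need the XOR (exclusive or) of all pile sizes.
After XOR-ing pile 1 (size 119): 0 XOR 119 = 119
After XOR-ing pile 2 (size 81): 119 XOR 81 = 38
After XOR-ing pile 3 (size 40): 38 XOR 40 = 14
After XOR-ing pile 4 (size 40): 14 XOR 40 = 38
The Nim-value of this position is 38.

38


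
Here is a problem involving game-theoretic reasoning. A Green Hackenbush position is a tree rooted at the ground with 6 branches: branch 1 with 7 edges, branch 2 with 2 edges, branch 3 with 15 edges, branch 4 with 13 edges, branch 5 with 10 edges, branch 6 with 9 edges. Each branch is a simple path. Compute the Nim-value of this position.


The tree has 6 branches from the ground vertex.
In Green Hackenbush, the Nim-value of a simple path of length k is k.
Branch 1: length 7, Nim-value = 7
Branch 2: length 2, Nim-value = 2
Branch 3: length 15, Nim-value = 15
Branch 4: length 13, Nim-value = 13
Branch 5: length 10, Nim-value = 10
Branch 6: length 9, Nim-value = 9
Total Nim-value = XOR of all branch values:
0 XOR 7 = 7
7 XOR 2 = 5
5 XOR 15 = 10
10 XOR 13 = 7
7 XOR 10 = 13
13 XOR 9 = 4
Nim-value of the tree = 4

4


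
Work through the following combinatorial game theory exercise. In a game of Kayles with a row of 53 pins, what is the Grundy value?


Kayles: a move removes 1 or 2 adjacent pins from a contiguous row.
Removing pins from a row of k leaves two independent rows (a, b) with a + b = k - 1 (one pin) or a + b = k - 2 (two pins); an end removal gives a = 0.
By Sprague-Grundy, G(k) = mex{ G(a) XOR G(b) } over all these splits. G(0) = 0.
G(1): splits (0,0):0^0=0 -> mex({0}) = 1
G(2): splits (0,1):0^1=1 (0,0):0^0=0 -> mex({0, 1}) = 2
G(3): splits (0,2):0^2=2 (1,1):1^1=0 (0,1):0^1=1 -> mex({0, 1, 2}) = 3
G(4): splits (0,3):0^3=3 (1,2):1^2=3 (0,2):0^2=2 (1,1):1^1=0 -> mex({0, 2, 3}) = 1
G(5): splits (0,4):0^1=1 (1,3):1^3=2 (2,2):2^2=0 (0,3):0^3=3 (1,2):1^2=3 -> mex({0, 1, 2, 3}) = 4
G(6) = mex({0, 1, 2, 4}) = 3
G(7) = mex({0, 1, 3, 4, 5}) = 2
G(8) = mex({0, 2, 3, 5, 6}) = 1
G(9) = mex({0, 1, 2, 3, 6, 7}) = 4
G(10) = mex({0, 1, 3, 4, 5, 7}) = 2
G(11) = mex({0, 1, 2, 3, 4, 5}) = 6
G(12) = mex({0, 1, 2, 3, 5, 6, 7}) = 4
G(13) = mex({0, 2, 3, 4, 6, 7}) = 1
G(14) = mex({0, 1, 4, 5, 6, 7}) = 2
G(15) = mex({0, 1, 2, 3, 4, 5, 6}) = 7
G(16) = mex({0, 2, 3, 5, 6, 7}) = 1
G(17) = mex({0, 1, 2, 3, 5, 6, 7}) = 4
G(18) = mex({0, 1, 2, 4, 5, 6}) = 3
G(19) = mex({0, 1, 3, 4, 5, 7}) = 2
G(20) = mex({0, 2, 3, 4, 5, 6, 7}) = 1
G(21) = mex({0, 1, 2, 3, 5, 6, 7}) = 4
G(22) = mex({0, 1, 2, 3, 4, 5, 7}) = 6
G(23) = mex({0, 1, 2, 3, 4, 5, 6}) = 7
G(24) = mex({0, 1, 2, 3, 5, 6, 7}) = 4
G(25) = mex({0, 2, 3, 4, 6, 7}) = 1
G(26) = mex({0, 1, 3, 4, 5, 6, 7}) = 2
G(27) = mex({0, 1, 2, 3, 4, 5, 6, 7}) = 8
G(28) = mex({0, 1, 2, 3, 4, 6, 7, 8}) = 5
G(29) = mex({0, 1, 2, 3, 5, 6, 7, 8, 9}) = 4
G(30) = mex({0, 1, 2, 3, 4, 5, 6, 9, 10}) = 7
G(31) = mex({0, 1, 3, 4, 5, 7, 10, 11}) = 2
G(32) = mex({0, 2, 3, 4, 5, 6, 7, 9, 11}) = 1
G(33) = mex({0, 1, 2, 3, 4, 5, 6, 7, 9, 12}) = 8
G(34) = mex({0, 1, 2, 3, 4, 5, 7, 8, 11, 12}) = 6
G(35) = mex({0, 1, 2, 3, 4, 5, 6, 8, 9, 10, 11}) = 7
G(36) = mex({0, 1, 2, 3, 5, 6, 7, 9, 10}) = 4
G(37) = mex({0, 2, 3, 4, 6, 7, 9, 10, 11, 12}) = 1
G(38) = mex({0, 1, 3, 4, 5, 6, 7, 9, 10, 11, 12}) = 2
G(39) = mex({0, 1, 2, 4, 5, 6, 7, 9, 10, 12, 14}) = 3
G(40) = mex({0, 2, 3, 4, 6, 7, 11, 12, 14}) = 1
G(41) = mex({0, 1, 2, 3, 5, 6, 7, 9, 10, 11, 12}) = 4
G(42) = mex({0, 1, 2, 3, 4, 5, 6, 9, 10}) = 7
G(43) = mex({0, 1, 3, 4, 5, 7, 9, 10, 12, 15}) = 2
G(44) = mex({0, 2, 3, 4, 5, 6, 7, 9, 10, 12, 15}) = 1
G(45) = mex({0, 1, 2, 3, 4, 5, 6, 7, 9, 10, 12, 14}) = 8
G(46) = mex({0, 1, 3, 4, 5, 7, 8, 11, 12, 14}) = 2
G(47) = mex({0, 1, 2, 3, 4, 5, 6, 8, 9, 10, 11, 12}) = 7
G(48) = mex({0, 1, 2, 3, 5, 6, 7, 9, 10}) = 4
G(49) = mex({0, 2, 3, 4, 6, 7, 9, 10, 11, 12, 15}) = 1
G(50) = mex({0, 1, 4, 5, 6, 7, 9, 11, 12, 14, 15}) = 2
G(51) = mex({0, 1, 2, 3, 4, 5, 6, 7, 9, 12, 14, 15}) = 8
G(52) = mex({0, 2, 3, 4, 5, 6, 7, 8, 11, 12, 15}) = 1
G(53) = mex({0, 1, 2, 3, 5, 6, 7, 8, 9, 10, 11, 12}) = 4
Therefore G(53) = 4.

4


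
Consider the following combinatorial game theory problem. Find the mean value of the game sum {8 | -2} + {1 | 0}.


G1 = {8 | -2}, G2 = {1 | 0}
Each is a switch {a | b} with numbers a > b; its mean value is (a + b)/2, and mean value is additive over game sums: m(G1 + G2) = m(G1) + m(G2).
Mean of G1 = (8 + (-2))/2 = 6/2 = 3
Mean of G2 = (1 + (0))/2 = 1/2 = 1/2
Mean of G1 + G2 = 3 + 1/2 = 7/2

7/2


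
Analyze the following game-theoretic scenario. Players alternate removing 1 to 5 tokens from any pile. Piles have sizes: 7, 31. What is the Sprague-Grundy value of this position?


Subtraction set: {1, 2, 3, 4, 5}
For this subtraction set, G(n) = n mod 6 (period = max + 1 = 6).
Pile 1 (size 7): G(7) = 7 mod 6 = 1
Pile 2 (size 31): G(31) = 31 mod 6 = 1
Total Grundy value = XOR of all: 1 XOR 1 = 0

0


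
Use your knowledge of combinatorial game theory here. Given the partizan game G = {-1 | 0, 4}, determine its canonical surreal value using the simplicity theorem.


Left options: {-1}, max = -1
Right options: {0, 4}, min = 0
All options are numbers and max(Left) < min(Right), so by the simplicity theorem the value is the simplest (earliest-born) number strictly between -1 and 0.
No integer lies strictly between -1 and 0, so the value is the dyadic rational m/2^k in the interval with the smallest k (then m odd); search k = 1, 2, ...:
Denominator 2: -1/2 lies strictly between -1 and 0 -- found.
The simplest number in the interval is -1/2.
Game value = -1/2

-1/2


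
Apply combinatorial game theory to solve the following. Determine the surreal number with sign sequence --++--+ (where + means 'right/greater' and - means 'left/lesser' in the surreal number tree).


Sign expansion: --++--+
Rule: track bounds (lo, hi), initially (-inf, +inf). On '+', the current value becomes lo and we move to the simplest number in (value, hi): value + 1 if hi = +inf, otherwise the midpoint (value + hi)/2. On '-', the current value becomes hi and we move to value - 1 if lo = -inf, otherwise the midpoint (lo + value)/2.
Start at 0.
Step 1: sign = -, move left. Bounds: (-inf, 0). Value = -1
Step 2: sign = -, move left. Bounds: (-inf, -1). Value = -2
Step 3: sign = +, move right. Bounds: (-2, -1). Value = -3/2
Step 4: sign = +, move right. Bounds: (-3/2, -1). Value = -5/4
Step 5: sign = -, move left. Bounds: (-3/2, -5/4). Value = -11/8
Step 6: sign = -, move left. Bounds: (-3/2, -11/8). Value = -23/16
Step 7: sign = +, move right. Bounds: (-23/16, -11/8). Value = -45/32
The surreal number with sign expansion --++--+ is -45/32.

-45/32


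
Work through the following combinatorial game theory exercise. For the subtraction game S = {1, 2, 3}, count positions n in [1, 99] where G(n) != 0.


Subtraction set S = {1, 2, 3}, so G(n) = n mod 4.
G(n) = 0 when n is a multiple of 4.
Multiples of 4 in [1, 99]: 24
N-positions (nonzero Grundy) = 99 - 24 = 75

75


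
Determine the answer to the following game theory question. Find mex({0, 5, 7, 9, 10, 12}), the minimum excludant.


Set = {0, 5, 7, 9, 10, 12}
0 is in the set.
1 is NOT in the set. This is the mex.
mex = 1

1


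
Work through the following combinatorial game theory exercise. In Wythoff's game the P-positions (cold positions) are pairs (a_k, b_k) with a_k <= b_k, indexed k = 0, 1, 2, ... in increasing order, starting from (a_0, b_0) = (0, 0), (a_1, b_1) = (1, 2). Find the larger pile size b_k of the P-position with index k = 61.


By Wythoff's theorem, a_k = floor(k * phi) and b_k = floor(k * phi^2) = a_k + k, where phi = (1 + sqrt(5))/2 is the golden ratio.
phi = (1 + sqrt(5))/2 = 1.618034
phi^2 = phi + 1 = 2.618034
k = 61
k * phi^2 = 61 * 2.618034 = 159.700073
b_61 = floor(k * phi^2) = 159 (check: a_61 + k = 98 + 61 = 159)

159


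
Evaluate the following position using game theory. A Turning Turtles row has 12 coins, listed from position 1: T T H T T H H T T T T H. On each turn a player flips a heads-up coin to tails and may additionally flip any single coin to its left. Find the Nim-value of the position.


Coins: T T H T T H H T T T T H
Key fact: a single head at position k behaves exactly like a Nim heap of size k (turning it to T and optionally flipping a coin at j < k corresponds to moving the heap from k to j, or to 0), and heads combine as a disjunctive sum (two heads at the same place would cancel, matching j XOR j = 0). So the Nim-value is the XOR of the 1-indexed positions of the heads.
Face-up positions (1-indexed): [3, 6, 7, 12]
XOR 0 with 3: 0 XOR 3 = 3
XOR 3 with 6: 3 XOR 6 = 5
XOR 5 with 7: 5 XOR 7 = 2
XOR 2 with 12: 2 XOR 12 = 14
Nim-value = 14

14


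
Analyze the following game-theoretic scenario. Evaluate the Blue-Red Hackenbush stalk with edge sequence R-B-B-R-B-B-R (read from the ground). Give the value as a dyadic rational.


Edges (from ground): R-B-B-R-B-B-R
By Berlekamp's sign-expansion rule, a Blue-Red Hackenbush stalk has the value of the surreal number whose sign sequence is the edge sequence with B -> + and R -> -.
Sign sequence: -++-++-
Trace the sign expansion in the surreal number tree, starting from 0:
Edge 1: R (sign -) -> bounds (-inf, 0), value = -1
Edge 2: B (sign +) -> bounds (-1, 0), value = -1/2
Edge 3: B (sign +) -> bounds (-1/2, 0), value = -1/4
Edge 4: R (sign -) -> bounds (-1/2, -1/4), value = -3/8
Edge 5: B (sign +) -> bounds (-3/8, -1/4), value = -5/16
Edge 6: B (sign +) -> bounds (-5/16, -1/4), value = -9/32
Edge 7: R (sign -) -> bounds (-5/16, -9/32), value = -19/64
Game value = -19/64

-19/64


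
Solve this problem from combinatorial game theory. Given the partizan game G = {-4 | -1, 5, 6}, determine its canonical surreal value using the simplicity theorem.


Left options: {-4}, max = -4
Right options: {-1, 5, 6}, min = -1
All options are numbers and max(Left) < min(Right), so by the simplicity theorem the value is the simplest (earliest-born) number strictly between -4 and -1.
Integers -3 through -2 all lie strictly between -4 and -1.
Among integers, the simplest (lowest birthday = smallest |n|; 0 is born on day 0, +-n on day n) is -2.
No non-integer in the interval can be simpler: if x is a non-integer in the interval, then floor(x) or ceil(x) also lies in the interval (the interval contains an integer), and both are proper prefixes of x's sign expansion, i.e. born earlier. So the game value is -2.
Game value = -2

-2


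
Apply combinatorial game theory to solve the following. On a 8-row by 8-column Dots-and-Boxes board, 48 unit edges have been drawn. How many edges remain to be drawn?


Grid: 8 x 8 boxes, i.e. 9 rows and 9 columns of dots.
Horizontal edges: (rows + 1) * cols = 9 * 8 = 72
Vertical edges: rows * (cols + 1) = 8 * 9 = 72
Total edges: 72 + 72 = 144
Edges drawn: 48
Remaining: 144 - 48 = 96

96


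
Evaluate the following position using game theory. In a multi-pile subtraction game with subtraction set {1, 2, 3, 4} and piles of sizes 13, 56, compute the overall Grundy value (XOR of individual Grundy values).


Subtraction set: {1, 2, 3, 4}
For this subtraction set, G(n) = n mod 5 (period = max + 1 = 5).
Pile 1 (size 13): G(13) = 13 mod 5 = 3
Pile 2 (size 56): G(56) = 56 mod 5 = 1
Total Grundy value = XOR of all: 3 XOR 1 = 2

2


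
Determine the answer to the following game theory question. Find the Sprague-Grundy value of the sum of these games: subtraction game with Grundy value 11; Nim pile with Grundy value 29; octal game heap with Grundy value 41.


By the Sprague-Grundy theorem, the Grundy value of a sum of games is the XOR of individual Grundy values.
subtraction game: Grundy value = 11. Running XOR: 0 XOR 11 = 11
Nim pile: Grundy value = 29. Running XOR: 11 XOR 29 = 22
octal game heap: Grundy value = 41. Running XOR: 22 XOR 41 = 63
The combined Grundy value is 63.

63
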